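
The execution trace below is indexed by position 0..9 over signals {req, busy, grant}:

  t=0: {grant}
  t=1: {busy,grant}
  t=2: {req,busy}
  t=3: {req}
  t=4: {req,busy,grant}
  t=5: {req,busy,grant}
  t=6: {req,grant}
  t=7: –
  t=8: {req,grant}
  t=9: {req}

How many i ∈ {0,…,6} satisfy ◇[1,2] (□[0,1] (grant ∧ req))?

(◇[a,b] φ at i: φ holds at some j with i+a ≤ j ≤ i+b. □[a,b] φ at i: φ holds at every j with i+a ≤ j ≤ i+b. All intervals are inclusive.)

Evaluate at each i in [0,6]:
  i=0: ✗ (none in [1,2])
  i=1: ✗ (none in [2,3])
  i=2: ✓ (witness j=4)
  i=3: ✓ (witness j=4)
  i=4: ✓ (witness j=5)
  i=5: ✗ (none in [6,7])
  i=6: ✗ (none in [7,8])
Positions where it holds: {2, 3, 4} → 3.

3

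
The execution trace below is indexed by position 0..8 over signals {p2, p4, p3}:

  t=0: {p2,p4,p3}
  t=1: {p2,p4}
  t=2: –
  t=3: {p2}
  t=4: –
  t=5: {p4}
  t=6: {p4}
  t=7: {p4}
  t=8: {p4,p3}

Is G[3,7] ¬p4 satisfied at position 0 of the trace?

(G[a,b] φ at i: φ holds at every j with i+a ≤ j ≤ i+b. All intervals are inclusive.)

Check ¬p4 at every j in [3,7]:
  j=3: true
  j=4: true
  j=5: false
  j=6: false
  j=7: false
Fails at j=5 → formula fails.

No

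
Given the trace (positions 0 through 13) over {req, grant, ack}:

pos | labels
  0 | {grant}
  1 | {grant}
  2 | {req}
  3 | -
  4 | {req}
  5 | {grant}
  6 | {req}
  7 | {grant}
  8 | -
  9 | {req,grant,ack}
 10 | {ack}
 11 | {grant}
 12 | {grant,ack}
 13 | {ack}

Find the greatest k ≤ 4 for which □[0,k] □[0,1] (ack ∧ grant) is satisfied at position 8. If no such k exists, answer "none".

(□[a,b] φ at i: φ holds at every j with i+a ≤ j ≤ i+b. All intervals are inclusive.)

none

□[0,1] (ack ∧ grant) must hold from j=8 onward; find where it first fails.
  j=8: fails → no k works.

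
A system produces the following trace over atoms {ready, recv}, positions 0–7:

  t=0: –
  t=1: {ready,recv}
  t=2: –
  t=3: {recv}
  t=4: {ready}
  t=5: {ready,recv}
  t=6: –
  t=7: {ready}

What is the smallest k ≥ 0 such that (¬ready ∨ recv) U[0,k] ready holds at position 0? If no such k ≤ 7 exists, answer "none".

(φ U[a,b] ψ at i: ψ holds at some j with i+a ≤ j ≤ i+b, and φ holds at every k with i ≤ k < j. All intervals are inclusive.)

Need earliest j ≥ 0 with ready, and (¬ready ∨ recv) at every k in [0,j-1].
  j=0: rhs fails.
  j=1: rhs holds; lhs holds on [0,0]. k = 1.

1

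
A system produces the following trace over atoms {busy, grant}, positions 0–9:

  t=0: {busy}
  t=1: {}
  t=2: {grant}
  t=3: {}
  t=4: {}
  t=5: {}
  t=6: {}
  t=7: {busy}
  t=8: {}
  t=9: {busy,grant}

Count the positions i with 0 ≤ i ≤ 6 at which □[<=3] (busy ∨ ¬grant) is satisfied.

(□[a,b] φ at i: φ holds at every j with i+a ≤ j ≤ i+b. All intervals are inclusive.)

Evaluate at each i in [0,6]:
  i=0: ✗ (fails at j=2)
  i=1: ✗ (fails at j=2)
  i=2: ✗ (fails at j=2)
  i=3: ✓ (all of [3,6])
  i=4: ✓ (all of [4,7])
  i=5: ✓ (all of [5,8])
  i=6: ✓ (all of [6,9])
Positions where it holds: {3, 4, 5, 6} → 4.

4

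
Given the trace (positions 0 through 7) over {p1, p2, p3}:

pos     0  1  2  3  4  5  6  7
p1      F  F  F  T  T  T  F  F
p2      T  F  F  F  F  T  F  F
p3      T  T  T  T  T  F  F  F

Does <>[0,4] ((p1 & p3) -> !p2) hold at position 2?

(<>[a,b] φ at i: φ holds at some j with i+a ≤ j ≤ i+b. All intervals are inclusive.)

Yes

Check ((p1 & p3) -> !p2) at each j in [2,6]:
  j=2: true
  j=3: true
  j=4: true
  j=5: true
  j=6: true
Found at j=2 → formula holds.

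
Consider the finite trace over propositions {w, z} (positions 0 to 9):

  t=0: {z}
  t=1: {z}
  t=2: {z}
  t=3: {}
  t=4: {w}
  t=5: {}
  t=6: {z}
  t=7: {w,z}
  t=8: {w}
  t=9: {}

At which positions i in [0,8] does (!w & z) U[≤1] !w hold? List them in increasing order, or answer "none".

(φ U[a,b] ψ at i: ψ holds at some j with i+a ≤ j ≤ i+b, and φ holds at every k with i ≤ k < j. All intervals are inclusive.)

Evaluate at each i in [0,8]:
  i=0: ✓ (rhs at j=0)
  i=1: ✓ (rhs at j=1)
  i=2: ✓ (rhs at j=2)
  i=3: ✓ (rhs at j=3)
  i=4: ✗ (lhs fails at k=4 before rhs at j=5)
  i=5: ✓ (rhs at j=5)
  i=6: ✓ (rhs at j=6)
  i=7: ✗ (no rhs in [7,8])
  i=8: ✗ (lhs fails at k=8 before rhs at j=9)

0, 1, 2, 3, 5, 6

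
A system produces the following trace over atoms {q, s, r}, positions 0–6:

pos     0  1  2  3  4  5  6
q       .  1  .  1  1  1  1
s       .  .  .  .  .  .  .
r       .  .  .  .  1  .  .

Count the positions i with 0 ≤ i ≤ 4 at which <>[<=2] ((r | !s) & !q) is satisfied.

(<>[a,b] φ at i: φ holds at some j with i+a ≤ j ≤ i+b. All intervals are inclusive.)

3

Evaluate at each i in [0,4]:
  i=0: ✓ (witness j=0)
  i=1: ✓ (witness j=2)
  i=2: ✓ (witness j=2)
  i=3: ✗ (none in [3,5])
  i=4: ✗ (none in [4,6])
Positions where it holds: {0, 1, 2} → 3.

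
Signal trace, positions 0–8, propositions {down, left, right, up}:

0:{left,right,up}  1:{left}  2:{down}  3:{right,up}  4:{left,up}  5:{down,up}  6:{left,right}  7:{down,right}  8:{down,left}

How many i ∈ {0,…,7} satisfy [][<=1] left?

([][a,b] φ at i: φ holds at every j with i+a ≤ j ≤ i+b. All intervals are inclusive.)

1

Evaluate at each i in [0,7]:
  i=0: ✓ (all of [0,1])
  i=1: ✗ (fails at j=2)
  i=2: ✗ (fails at j=2)
  i=3: ✗ (fails at j=3)
  i=4: ✗ (fails at j=5)
  i=5: ✗ (fails at j=5)
  i=6: ✗ (fails at j=7)
  i=7: ✗ (fails at j=7)
Positions where it holds: {0} → 1.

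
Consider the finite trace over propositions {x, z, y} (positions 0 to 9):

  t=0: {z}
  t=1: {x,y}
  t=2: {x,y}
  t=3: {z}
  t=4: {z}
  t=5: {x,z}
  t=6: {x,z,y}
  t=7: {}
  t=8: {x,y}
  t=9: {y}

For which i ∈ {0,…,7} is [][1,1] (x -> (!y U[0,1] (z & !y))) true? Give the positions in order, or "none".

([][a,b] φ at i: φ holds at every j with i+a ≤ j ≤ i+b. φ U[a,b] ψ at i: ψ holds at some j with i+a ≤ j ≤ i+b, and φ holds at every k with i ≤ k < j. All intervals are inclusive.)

Evaluate at each i in [0,7]:
  i=0: ✗ (fails at j=1)
  i=1: ✗ (fails at j=2)
  i=2: ✓ (all of [3,3])
  i=3: ✓ (all of [4,4])
  i=4: ✓ (all of [5,5])
  i=5: ✗ (fails at j=6)
  i=6: ✓ (all of [7,7])
  i=7: ✗ (fails at j=8)

2, 3, 4, 6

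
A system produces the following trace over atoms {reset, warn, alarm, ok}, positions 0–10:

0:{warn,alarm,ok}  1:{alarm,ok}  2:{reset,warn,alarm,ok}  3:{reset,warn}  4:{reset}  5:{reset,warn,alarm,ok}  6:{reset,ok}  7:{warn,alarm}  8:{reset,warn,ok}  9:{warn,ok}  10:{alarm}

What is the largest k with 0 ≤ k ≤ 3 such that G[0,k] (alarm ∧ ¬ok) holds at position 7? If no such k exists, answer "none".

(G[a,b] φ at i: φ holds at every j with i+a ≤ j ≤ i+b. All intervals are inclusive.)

(alarm ∧ ¬ok) must hold from j=7 onward; find where it first fails.
  j=7: holds
  j=8: fails
Holds on [7,7], so largest k = 0.

0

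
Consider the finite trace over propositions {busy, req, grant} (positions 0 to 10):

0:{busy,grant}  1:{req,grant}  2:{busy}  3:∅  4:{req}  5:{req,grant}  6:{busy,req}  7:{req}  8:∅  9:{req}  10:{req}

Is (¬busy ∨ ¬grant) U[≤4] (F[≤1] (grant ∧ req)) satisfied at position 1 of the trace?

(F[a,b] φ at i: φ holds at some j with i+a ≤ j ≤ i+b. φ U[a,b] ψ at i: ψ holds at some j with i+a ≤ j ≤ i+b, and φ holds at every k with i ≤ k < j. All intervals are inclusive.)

Yes

Need some j in [1,5] with F[≤1] (grant ∧ req), and (¬busy ∨ ¬grant) at every k in [1,j-1].
  j=1: F[≤1] (grant ∧ req) holds; no prefix to check → satisfied.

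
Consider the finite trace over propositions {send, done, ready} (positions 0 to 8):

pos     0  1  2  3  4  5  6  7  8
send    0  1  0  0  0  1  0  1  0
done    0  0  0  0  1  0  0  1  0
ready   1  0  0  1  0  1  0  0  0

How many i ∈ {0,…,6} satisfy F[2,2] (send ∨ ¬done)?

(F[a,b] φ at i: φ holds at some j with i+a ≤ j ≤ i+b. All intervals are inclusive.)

Evaluate at each i in [0,6]:
  i=0: ✓ (witness j=2)
  i=1: ✓ (witness j=3)
  i=2: ✗ (none in [4,4])
  i=3: ✓ (witness j=5)
  i=4: ✓ (witness j=6)
  i=5: ✓ (witness j=7)
  i=6: ✓ (witness j=8)
Positions where it holds: {0, 1, 3, 4, 5, 6} → 6.

6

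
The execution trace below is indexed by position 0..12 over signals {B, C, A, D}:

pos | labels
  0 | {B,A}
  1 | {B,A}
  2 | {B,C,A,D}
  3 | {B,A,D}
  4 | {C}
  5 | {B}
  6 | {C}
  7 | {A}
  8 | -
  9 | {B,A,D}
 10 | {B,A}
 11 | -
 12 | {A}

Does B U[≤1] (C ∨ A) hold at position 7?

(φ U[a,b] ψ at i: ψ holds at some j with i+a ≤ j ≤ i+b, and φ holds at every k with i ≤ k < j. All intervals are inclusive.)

Need some j in [7,8] with (C ∨ A), and B at every k in [7,j-1].
  j=7: (C ∨ A) holds; no prefix to check → satisfied.

True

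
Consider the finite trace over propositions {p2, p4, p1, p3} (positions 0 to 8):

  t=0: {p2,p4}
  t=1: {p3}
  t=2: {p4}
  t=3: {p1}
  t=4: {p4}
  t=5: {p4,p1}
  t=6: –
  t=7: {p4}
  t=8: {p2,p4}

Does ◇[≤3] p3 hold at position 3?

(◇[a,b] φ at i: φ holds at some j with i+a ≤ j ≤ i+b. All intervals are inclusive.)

Check p3 at each j in [3,6]:
  j=3: false
  j=4: false
  j=5: false
  j=6: false
No position in the window satisfies it → formula fails.

Does not hold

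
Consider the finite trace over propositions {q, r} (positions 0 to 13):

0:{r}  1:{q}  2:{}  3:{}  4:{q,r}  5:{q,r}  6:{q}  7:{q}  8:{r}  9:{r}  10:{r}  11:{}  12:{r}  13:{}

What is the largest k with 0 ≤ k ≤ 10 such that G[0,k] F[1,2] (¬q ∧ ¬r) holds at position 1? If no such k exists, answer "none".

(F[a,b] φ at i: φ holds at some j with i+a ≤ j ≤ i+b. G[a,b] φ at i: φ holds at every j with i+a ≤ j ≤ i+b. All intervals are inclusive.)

1

F[1,2] (¬q ∧ ¬r) must hold from j=1 onward; find where it first fails.
  j=1: holds
  j=2: holds
  j=3: fails
Holds on [1,2], so largest k = 1.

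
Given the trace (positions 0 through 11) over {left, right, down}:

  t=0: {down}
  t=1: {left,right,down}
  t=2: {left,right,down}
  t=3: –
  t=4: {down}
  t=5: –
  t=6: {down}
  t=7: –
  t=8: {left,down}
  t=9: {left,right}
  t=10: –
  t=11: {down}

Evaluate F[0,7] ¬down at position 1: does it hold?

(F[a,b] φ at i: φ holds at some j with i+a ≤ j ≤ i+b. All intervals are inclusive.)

Check ¬down at each j in [1,8]:
  j=1: false
  j=2: false
  j=3: true
  j=4: false
  j=5: true
  j=6: false
  j=7: true
  j=8: false
Found at j=3 → formula holds.

Holds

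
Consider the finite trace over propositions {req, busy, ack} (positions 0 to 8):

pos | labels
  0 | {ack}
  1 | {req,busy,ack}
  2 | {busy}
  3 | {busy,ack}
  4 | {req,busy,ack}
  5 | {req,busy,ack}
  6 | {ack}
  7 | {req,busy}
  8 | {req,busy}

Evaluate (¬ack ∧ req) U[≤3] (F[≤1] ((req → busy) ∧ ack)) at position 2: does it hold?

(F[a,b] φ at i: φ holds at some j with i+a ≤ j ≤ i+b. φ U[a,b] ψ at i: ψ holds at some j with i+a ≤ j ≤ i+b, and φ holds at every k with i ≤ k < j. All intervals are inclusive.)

Holds

Need some j in [2,5] with F[≤1] ((req → busy) ∧ ack), and (¬ack ∧ req) at every k in [2,j-1].
  j=2: F[≤1] ((req → busy) ∧ ack) holds; no prefix to check → satisfied.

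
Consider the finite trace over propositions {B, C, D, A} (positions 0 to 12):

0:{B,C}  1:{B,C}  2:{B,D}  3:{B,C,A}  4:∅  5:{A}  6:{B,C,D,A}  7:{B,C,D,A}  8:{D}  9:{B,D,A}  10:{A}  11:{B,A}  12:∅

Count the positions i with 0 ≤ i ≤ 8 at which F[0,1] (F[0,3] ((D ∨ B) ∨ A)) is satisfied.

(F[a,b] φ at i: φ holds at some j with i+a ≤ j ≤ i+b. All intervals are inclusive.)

9

Evaluate at each i in [0,8]:
  i=0: ✓ (witness j=0)
  i=1: ✓ (witness j=1)
  i=2: ✓ (witness j=2)
  i=3: ✓ (witness j=3)
  i=4: ✓ (witness j=4)
  i=5: ✓ (witness j=5)
  i=6: ✓ (witness j=6)
  i=7: ✓ (witness j=7)
  i=8: ✓ (witness j=8)
Positions where it holds: {0, 1, 2, 3, 4, 5, 6, 7, 8} → 9.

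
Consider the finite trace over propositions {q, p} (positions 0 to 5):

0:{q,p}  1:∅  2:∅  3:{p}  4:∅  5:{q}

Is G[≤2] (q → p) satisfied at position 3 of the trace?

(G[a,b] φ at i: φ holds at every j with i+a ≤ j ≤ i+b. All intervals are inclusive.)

Check (q → p) at every j in [3,5]:
  j=3: antecedent false → ✓
  j=4: antecedent false → ✓
  j=5: antecedent true; consequent false → ✗
Fails at j=5 → formula fails.

No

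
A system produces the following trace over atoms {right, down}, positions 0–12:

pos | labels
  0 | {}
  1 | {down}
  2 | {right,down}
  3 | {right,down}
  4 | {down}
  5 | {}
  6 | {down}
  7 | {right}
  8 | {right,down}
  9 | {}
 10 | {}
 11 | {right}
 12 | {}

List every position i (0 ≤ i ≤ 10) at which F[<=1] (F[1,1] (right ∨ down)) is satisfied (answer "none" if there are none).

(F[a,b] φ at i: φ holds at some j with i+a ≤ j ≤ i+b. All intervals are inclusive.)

Evaluate at each i in [0,10]:
  i=0: ✓ (witness j=0)
  i=1: ✓ (witness j=1)
  i=2: ✓ (witness j=2)
  i=3: ✓ (witness j=3)
  i=4: ✓ (witness j=5)
  i=5: ✓ (witness j=5)
  i=6: ✓ (witness j=6)
  i=7: ✓ (witness j=7)
  i=8: ✗ (none in [8,9])
  i=9: ✓ (witness j=10)
  i=10: ✓ (witness j=10)

0, 1, 2, 3, 4, 5, 6, 7, 9, 10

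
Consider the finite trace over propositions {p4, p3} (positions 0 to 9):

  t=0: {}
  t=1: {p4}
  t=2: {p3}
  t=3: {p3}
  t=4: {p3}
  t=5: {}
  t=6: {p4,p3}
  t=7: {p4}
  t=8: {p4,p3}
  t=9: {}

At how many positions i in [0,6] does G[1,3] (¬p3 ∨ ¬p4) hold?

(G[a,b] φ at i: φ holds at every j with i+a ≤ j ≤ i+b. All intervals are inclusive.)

Evaluate at each i in [0,6]:
  i=0: ✓ (all of [1,3])
  i=1: ✓ (all of [2,4])
  i=2: ✓ (all of [3,5])
  i=3: ✗ (fails at j=6)
  i=4: ✗ (fails at j=6)
  i=5: ✗ (fails at j=6)
  i=6: ✗ (fails at j=8)
Positions where it holds: {0, 1, 2} → 3.

3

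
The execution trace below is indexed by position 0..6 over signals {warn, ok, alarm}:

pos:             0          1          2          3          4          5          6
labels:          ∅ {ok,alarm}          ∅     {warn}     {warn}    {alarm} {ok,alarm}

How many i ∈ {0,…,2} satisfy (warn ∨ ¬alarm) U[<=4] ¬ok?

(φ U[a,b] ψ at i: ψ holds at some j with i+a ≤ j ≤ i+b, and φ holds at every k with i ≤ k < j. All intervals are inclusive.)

2

Evaluate at each i in [0,2]:
  i=0: ✓ (rhs at j=0)
  i=1: ✗ (lhs fails at k=1 before rhs at j=2)
  i=2: ✓ (rhs at j=2)
Positions where it holds: {0, 2} → 2.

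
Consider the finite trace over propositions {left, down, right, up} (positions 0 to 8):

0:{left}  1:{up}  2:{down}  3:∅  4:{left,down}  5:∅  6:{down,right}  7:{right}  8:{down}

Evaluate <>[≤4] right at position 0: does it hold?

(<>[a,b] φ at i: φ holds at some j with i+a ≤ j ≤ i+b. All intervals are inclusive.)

No

Check right at each j in [0,4]:
  j=0: false
  j=1: false
  j=2: false
  j=3: false
  j=4: false
No position in the window satisfies it → formula fails.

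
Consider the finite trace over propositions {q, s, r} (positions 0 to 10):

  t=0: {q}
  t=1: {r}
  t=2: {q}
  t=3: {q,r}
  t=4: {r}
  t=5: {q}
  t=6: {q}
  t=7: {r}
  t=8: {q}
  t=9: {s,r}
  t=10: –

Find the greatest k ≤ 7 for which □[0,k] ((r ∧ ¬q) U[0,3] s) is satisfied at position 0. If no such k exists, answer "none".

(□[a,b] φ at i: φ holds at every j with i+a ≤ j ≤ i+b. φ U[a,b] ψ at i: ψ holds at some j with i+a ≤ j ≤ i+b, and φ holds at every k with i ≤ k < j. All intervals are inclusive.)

none

((r ∧ ¬q) U[0,3] s) must hold from j=0 onward; find where it first fails.
  j=0: fails → no k works.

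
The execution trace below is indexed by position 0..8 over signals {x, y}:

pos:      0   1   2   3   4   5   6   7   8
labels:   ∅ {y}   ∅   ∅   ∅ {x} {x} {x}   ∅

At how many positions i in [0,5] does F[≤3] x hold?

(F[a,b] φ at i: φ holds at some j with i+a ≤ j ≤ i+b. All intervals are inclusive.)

Evaluate at each i in [0,5]:
  i=0: ✗ (none in [0,3])
  i=1: ✗ (none in [1,4])
  i=2: ✓ (witness j=5)
  i=3: ✓ (witness j=5)
  i=4: ✓ (witness j=5)
  i=5: ✓ (witness j=5)
Positions where it holds: {2, 3, 4, 5} → 4.

4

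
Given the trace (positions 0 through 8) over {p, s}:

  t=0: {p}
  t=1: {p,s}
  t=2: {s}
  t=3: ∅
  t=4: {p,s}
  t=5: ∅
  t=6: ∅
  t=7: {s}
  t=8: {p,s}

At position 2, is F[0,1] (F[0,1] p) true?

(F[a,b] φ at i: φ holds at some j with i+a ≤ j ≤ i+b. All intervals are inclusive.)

Check F[0,1] p at each j in [2,3]:
  j=2: fails (none in [2,3])
  j=3: holds (witness at 4)
Found at j=3 → formula holds.

Yes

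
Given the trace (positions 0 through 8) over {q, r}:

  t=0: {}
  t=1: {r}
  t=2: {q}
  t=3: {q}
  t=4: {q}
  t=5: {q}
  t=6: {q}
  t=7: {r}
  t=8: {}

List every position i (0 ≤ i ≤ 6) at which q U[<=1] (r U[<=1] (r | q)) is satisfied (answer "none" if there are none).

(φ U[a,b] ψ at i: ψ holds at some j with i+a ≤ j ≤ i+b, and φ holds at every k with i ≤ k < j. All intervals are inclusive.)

1, 2, 3, 4, 5, 6

Evaluate at each i in [0,6]:
  i=0: ✗ (lhs fails at k=0 before rhs at j=1)
  i=1: ✓ (rhs at j=1)
  i=2: ✓ (rhs at j=2)
  i=3: ✓ (rhs at j=3)
  i=4: ✓ (rhs at j=4)
  i=5: ✓ (rhs at j=5)
  i=6: ✓ (rhs at j=6)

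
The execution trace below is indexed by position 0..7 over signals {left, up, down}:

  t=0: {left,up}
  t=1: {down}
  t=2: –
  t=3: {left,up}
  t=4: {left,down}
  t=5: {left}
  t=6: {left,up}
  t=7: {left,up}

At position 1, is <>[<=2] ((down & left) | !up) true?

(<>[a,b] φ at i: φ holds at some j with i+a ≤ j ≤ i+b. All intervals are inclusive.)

Check ((down & left) | !up) at each j in [1,3]:
  j=1: true
  j=2: true
  j=3: false
Found at j=1 → formula holds.

Yes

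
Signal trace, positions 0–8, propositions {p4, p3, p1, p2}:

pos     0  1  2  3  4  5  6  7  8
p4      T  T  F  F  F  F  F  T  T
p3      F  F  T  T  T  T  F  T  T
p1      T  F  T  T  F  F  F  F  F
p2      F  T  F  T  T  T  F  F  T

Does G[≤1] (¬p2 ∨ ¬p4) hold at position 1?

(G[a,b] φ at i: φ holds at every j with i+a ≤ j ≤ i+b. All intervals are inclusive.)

False

Check (¬p2 ∨ ¬p4) at every j in [1,2]:
  j=1: false
  j=2: true
Fails at j=1 → formula fails.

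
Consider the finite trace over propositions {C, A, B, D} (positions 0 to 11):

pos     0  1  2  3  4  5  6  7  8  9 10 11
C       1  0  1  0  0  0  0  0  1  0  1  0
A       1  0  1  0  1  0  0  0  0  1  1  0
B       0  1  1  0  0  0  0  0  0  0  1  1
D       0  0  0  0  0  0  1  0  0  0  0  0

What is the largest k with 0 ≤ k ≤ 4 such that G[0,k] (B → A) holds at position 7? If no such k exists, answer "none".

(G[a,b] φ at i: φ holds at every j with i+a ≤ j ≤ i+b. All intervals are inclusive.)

(B → A) must hold from j=7 onward; find where it first fails.
  j=7: holds
  j=8: holds
  j=9: holds
  j=10: holds
  j=11: fails
Holds on [7,10], so largest k = 3.

3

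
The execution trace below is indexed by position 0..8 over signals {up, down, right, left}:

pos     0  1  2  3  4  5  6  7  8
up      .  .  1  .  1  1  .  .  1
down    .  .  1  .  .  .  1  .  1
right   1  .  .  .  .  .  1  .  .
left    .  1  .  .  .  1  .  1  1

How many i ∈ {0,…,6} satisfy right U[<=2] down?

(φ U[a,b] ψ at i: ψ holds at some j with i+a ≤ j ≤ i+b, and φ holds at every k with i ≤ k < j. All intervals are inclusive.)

2

Evaluate at each i in [0,6]:
  i=0: ✗ (lhs fails at k=1 before rhs at j=2)
  i=1: ✗ (lhs fails at k=1 before rhs at j=2)
  i=2: ✓ (rhs at j=2)
  i=3: ✗ (no rhs in [3,5])
  i=4: ✗ (lhs fails at k=4 before rhs at j=6)
  i=5: ✗ (lhs fails at k=5 before rhs at j=6)
  i=6: ✓ (rhs at j=6)
Positions where it holds: {2, 6} → 2.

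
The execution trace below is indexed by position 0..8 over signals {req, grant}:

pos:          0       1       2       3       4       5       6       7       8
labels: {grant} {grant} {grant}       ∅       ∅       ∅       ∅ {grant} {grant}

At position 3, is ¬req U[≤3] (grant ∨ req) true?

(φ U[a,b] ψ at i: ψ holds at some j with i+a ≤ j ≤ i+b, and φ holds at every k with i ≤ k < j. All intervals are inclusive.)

Does not hold

Need some j in [3,6] with (grant ∨ req), and ¬req at every k in [3,j-1].
  j=3: (grant ∨ req) false.
  j=4: (grant ∨ req) false.
  j=5: (grant ∨ req) false.
  j=6: (grant ∨ req) false.
No j in the window works → until fails.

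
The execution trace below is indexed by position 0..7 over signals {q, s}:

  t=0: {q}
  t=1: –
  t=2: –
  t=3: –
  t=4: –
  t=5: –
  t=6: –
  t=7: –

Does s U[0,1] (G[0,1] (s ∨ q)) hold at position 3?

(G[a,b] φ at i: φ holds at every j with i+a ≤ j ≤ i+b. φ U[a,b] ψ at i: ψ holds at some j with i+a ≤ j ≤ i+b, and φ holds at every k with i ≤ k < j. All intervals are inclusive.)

Need some j in [3,4] with G[0,1] (s ∨ q), and s at every k in [3,j-1].
  j=3: G[0,1] (s ∨ q) — fails at 3.
  j=4: G[0,1] (s ∨ q) — fails at 4.
No j in the window works → until fails.

No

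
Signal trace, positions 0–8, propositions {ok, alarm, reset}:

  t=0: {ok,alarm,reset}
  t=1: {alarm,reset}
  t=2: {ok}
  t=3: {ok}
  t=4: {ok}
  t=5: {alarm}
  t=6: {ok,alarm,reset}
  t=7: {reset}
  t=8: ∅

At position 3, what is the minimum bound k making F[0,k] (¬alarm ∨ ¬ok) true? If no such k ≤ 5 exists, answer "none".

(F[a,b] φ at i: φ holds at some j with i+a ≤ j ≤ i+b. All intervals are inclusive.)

0

Scan j = 3,4,… for (¬alarm ∨ ¬ok):
  j=3: holds
First hit at j=3, so smallest k = 3-3 = 0.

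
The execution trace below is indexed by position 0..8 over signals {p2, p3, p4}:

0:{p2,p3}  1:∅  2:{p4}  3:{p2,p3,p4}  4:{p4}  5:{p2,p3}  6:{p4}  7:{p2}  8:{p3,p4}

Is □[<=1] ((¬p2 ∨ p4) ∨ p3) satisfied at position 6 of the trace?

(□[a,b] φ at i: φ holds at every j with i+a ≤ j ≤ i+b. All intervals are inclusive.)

Check ((¬p2 ∨ p4) ∨ p3) at every j in [6,7]:
  j=6: true
  j=7: false
Fails at j=7 → formula fails.

Does not hold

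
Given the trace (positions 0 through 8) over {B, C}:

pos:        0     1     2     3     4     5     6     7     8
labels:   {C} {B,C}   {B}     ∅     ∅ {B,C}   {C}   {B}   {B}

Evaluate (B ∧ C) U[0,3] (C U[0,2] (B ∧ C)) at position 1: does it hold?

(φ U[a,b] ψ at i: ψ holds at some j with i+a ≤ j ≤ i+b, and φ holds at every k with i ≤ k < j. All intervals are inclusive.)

Need some j in [1,4] with (C U[0,2] (B ∧ C)), and (B ∧ C) at every k in [1,j-1].
  j=1: (C U[0,2] (B ∧ C)) holds; no prefix to check → satisfied.

Holds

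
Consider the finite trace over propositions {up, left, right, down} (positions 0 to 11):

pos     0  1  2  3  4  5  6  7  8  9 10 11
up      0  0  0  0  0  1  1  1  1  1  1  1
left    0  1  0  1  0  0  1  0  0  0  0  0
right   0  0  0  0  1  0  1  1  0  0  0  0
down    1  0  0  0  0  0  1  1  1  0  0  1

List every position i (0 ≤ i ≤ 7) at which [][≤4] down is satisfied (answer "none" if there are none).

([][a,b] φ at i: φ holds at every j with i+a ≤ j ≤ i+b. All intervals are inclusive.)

Evaluate at each i in [0,7]:
  i=0: ✗ (fails at j=1)
  i=1: ✗ (fails at j=1)
  i=2: ✗ (fails at j=2)
  i=3: ✗ (fails at j=3)
  i=4: ✗ (fails at j=4)
  i=5: ✗ (fails at j=5)
  i=6: ✗ (fails at j=9)
  i=7: ✗ (fails at j=9)

none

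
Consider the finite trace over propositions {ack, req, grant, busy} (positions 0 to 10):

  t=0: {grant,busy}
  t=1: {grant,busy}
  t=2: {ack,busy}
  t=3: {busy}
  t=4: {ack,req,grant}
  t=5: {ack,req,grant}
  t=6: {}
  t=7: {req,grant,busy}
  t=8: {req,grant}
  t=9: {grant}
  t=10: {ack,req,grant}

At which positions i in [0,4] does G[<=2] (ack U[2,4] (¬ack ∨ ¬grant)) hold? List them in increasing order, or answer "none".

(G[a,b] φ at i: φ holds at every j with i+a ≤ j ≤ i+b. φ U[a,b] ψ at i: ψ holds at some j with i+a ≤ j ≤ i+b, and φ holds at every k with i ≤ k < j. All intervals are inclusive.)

Evaluate at each i in [0,4]:
  i=0: ✗ (fails at j=0)
  i=1: ✗ (fails at j=1)
  i=2: ✗ (fails at j=2)
  i=3: ✗ (fails at j=3)
  i=4: ✗ (fails at j=5)

none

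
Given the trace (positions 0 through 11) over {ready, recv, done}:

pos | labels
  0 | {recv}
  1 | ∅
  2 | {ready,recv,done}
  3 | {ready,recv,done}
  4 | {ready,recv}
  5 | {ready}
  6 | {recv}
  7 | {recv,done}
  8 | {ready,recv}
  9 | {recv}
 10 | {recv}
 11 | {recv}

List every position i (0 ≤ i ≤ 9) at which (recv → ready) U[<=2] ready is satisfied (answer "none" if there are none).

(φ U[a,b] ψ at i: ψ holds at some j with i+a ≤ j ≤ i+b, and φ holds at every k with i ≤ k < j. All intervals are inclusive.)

Evaluate at each i in [0,9]:
  i=0: ✗ (lhs fails at k=0 before rhs at j=2)
  i=1: ✓ (rhs at j=2; lhs holds on [1,1])
  i=2: ✓ (rhs at j=2)
  i=3: ✓ (rhs at j=3)
  i=4: ✓ (rhs at j=4)
  i=5: ✓ (rhs at j=5)
  i=6: ✗ (lhs fails at k=6 before rhs at j=8)
  i=7: ✗ (lhs fails at k=7 before rhs at j=8)
  i=8: ✓ (rhs at j=8)
  i=9: ✗ (no rhs in [9,11])

1, 2, 3, 4, 5, 8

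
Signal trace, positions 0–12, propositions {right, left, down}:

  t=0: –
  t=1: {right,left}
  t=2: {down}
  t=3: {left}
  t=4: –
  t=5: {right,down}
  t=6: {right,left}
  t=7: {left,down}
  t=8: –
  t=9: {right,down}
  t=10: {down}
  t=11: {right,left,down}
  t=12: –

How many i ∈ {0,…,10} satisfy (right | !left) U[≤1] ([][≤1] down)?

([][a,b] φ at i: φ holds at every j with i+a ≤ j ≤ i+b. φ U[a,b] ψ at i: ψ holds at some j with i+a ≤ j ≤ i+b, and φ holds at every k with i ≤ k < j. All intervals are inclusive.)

Evaluate at each i in [0,10]:
  i=0: ✗ (no rhs in [0,1])
  i=1: ✗ (no rhs in [1,2])
  i=2: ✗ (no rhs in [2,3])
  i=3: ✗ (no rhs in [3,4])
  i=4: ✗ (no rhs in [4,5])
  i=5: ✗ (no rhs in [5,6])
  i=6: ✗ (no rhs in [6,7])
  i=7: ✗ (no rhs in [7,8])
  i=8: ✓ (rhs at j=9; lhs holds on [8,8])
  i=9: ✓ (rhs at j=9)
  i=10: ✓ (rhs at j=10)
Positions where it holds: {8, 9, 10} → 3.

3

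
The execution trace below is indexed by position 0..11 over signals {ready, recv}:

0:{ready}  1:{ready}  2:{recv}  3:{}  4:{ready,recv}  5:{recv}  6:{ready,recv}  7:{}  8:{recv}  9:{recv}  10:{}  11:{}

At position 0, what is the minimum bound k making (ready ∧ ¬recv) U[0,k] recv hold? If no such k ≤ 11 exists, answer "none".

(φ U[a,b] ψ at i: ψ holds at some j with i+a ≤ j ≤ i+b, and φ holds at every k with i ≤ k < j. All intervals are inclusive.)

Need earliest j ≥ 0 with recv, and (ready ∧ ¬recv) at every k in [0,j-1].
  j=0: rhs fails.
  j=1: rhs fails.
  j=2: rhs holds; lhs holds on [0,1]. k = 2.

2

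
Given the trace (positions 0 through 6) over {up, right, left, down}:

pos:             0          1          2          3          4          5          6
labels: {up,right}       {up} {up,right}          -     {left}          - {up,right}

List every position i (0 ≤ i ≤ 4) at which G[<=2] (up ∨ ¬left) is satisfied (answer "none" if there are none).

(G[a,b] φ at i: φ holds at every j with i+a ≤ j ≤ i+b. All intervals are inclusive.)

0, 1

Evaluate at each i in [0,4]:
  i=0: ✓ (all of [0,2])
  i=1: ✓ (all of [1,3])
  i=2: ✗ (fails at j=4)
  i=3: ✗ (fails at j=4)
  i=4: ✗ (fails at j=4)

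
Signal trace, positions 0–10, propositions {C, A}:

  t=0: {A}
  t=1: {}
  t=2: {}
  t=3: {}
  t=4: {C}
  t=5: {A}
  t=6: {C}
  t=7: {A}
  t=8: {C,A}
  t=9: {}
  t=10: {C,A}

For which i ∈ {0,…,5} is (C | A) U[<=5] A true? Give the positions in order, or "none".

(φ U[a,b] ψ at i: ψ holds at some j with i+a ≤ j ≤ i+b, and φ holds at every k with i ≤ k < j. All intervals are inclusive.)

Evaluate at each i in [0,5]:
  i=0: ✓ (rhs at j=0)
  i=1: ✗ (lhs fails at k=1 before rhs at j=5)
  i=2: ✗ (lhs fails at k=2 before rhs at j=5)
  i=3: ✗ (lhs fails at k=3 before rhs at j=5)
  i=4: ✓ (rhs at j=5; lhs holds on [4,4])
  i=5: ✓ (rhs at j=5)

0, 4, 5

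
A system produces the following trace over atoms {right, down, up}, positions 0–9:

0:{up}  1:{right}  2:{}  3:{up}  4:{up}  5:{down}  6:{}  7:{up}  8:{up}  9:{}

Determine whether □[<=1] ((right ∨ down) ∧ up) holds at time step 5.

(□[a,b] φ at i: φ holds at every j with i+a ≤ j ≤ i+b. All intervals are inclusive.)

False

Check ((right ∨ down) ∧ up) at every j in [5,6]:
  j=5: false
  j=6: false
Fails at j=5 → formula fails.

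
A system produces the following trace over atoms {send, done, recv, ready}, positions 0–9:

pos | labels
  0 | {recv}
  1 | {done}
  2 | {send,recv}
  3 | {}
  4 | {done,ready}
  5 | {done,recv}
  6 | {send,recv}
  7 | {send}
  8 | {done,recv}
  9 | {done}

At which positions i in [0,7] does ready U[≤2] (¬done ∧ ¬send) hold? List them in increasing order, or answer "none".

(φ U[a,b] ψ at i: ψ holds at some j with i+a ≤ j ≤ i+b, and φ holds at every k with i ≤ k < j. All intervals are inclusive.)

Evaluate at each i in [0,7]:
  i=0: ✓ (rhs at j=0)
  i=1: ✗ (lhs fails at k=1 before rhs at j=3)
  i=2: ✗ (lhs fails at k=2 before rhs at j=3)
  i=3: ✓ (rhs at j=3)
  i=4: ✗ (no rhs in [4,6])
  i=5: ✗ (no rhs in [5,7])
  i=6: ✗ (no rhs in [6,8])
  i=7: ✗ (no rhs in [7,9])

0, 3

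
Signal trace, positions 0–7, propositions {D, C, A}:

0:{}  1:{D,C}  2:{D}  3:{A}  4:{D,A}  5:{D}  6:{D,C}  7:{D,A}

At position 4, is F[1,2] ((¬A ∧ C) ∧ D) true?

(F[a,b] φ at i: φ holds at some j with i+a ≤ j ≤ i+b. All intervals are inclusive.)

Check ((¬A ∧ C) ∧ D) at each j in [5,6]:
  j=5: false
  j=6: true
Found at j=6 → formula holds.

Yes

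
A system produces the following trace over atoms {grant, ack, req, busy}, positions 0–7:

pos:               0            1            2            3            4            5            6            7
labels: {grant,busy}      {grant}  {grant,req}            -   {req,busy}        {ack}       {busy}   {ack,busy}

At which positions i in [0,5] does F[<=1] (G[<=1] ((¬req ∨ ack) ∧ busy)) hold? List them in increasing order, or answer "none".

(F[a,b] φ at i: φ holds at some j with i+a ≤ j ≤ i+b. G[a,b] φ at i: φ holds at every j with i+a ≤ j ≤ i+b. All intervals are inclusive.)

Evaluate at each i in [0,5]:
  i=0: ✗ (none in [0,1])
  i=1: ✗ (none in [1,2])
  i=2: ✗ (none in [2,3])
  i=3: ✗ (none in [3,4])
  i=4: ✗ (none in [4,5])
  i=5: ✓ (witness j=6)

5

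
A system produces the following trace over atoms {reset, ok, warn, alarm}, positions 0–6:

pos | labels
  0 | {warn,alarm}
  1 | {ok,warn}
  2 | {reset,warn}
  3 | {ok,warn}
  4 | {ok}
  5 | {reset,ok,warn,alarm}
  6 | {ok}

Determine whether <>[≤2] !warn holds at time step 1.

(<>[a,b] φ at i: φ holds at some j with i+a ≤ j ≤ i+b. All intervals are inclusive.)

False

Check !warn at each j in [1,3]:
  j=1: false
  j=2: false
  j=3: false
No position in the window satisfies it → formula fails.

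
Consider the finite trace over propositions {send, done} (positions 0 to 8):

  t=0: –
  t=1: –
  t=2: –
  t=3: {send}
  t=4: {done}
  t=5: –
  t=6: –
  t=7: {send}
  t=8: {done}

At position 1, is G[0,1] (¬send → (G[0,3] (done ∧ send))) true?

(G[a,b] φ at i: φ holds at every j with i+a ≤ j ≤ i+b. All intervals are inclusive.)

Does not hold

Check (¬send → (G[0,3] (done ∧ send))) at every j in [1,2]:
  j=1: antecedent true; consequent fails at 1 → ✗
  j=2: antecedent true; consequent fails at 2 → ✗
Fails at j=1 → formula fails.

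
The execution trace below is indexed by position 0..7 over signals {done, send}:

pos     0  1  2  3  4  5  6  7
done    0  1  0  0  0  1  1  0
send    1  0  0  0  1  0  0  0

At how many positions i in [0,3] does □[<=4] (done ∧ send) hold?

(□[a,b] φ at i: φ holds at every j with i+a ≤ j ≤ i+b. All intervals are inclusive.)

Evaluate at each i in [0,3]:
  i=0: ✗ (fails at j=0)
  i=1: ✗ (fails at j=1)
  i=2: ✗ (fails at j=2)
  i=3: ✗ (fails at j=3)
Positions where it holds: {} → 0.

0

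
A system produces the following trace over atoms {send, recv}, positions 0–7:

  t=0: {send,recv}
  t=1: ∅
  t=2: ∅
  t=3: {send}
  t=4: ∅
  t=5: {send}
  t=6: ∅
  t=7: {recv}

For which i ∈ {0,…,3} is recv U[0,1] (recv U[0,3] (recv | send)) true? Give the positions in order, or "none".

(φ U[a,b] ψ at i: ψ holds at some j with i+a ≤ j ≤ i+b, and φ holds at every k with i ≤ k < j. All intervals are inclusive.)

Evaluate at each i in [0,3]:
  i=0: ✓ (rhs at j=0)
  i=1: ✗ (no rhs in [1,2])
  i=2: ✗ (lhs fails at k=2 before rhs at j=3)
  i=3: ✓ (rhs at j=3)

0, 3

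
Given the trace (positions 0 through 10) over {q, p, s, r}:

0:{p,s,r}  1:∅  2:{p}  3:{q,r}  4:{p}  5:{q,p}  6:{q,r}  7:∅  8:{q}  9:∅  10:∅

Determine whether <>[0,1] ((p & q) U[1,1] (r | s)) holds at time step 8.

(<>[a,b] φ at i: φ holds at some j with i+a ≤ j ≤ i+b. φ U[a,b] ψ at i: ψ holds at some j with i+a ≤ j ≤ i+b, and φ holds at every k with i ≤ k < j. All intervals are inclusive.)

Does not hold

Check ((p & q) U[1,1] (r | s)) at each j in [8,9]:
  j=8: fails
  j=9: fails
No position in the window satisfies it → formula fails.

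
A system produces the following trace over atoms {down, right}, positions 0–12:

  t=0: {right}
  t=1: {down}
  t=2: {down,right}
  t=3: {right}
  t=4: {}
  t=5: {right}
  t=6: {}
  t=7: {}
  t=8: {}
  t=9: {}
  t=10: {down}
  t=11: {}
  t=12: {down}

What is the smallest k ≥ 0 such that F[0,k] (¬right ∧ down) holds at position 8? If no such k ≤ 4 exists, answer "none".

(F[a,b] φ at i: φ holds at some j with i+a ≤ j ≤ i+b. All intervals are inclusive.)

Scan j = 8,9,… for (¬right ∧ down):
  j=8: fails
  j=9: fails
  j=10: holds
First hit at j=10, so smallest k = 10-8 = 2.

2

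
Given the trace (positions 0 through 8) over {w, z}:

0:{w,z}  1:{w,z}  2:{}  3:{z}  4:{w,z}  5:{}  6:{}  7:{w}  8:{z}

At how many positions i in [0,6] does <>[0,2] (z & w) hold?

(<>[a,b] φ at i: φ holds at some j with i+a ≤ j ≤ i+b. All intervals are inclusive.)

5

Evaluate at each i in [0,6]:
  i=0: ✓ (witness j=0)
  i=1: ✓ (witness j=1)
  i=2: ✓ (witness j=4)
  i=3: ✓ (witness j=4)
  i=4: ✓ (witness j=4)
  i=5: ✗ (none in [5,7])
  i=6: ✗ (none in [6,8])
Positions where it holds: {0, 1, 2, 3, 4} → 5.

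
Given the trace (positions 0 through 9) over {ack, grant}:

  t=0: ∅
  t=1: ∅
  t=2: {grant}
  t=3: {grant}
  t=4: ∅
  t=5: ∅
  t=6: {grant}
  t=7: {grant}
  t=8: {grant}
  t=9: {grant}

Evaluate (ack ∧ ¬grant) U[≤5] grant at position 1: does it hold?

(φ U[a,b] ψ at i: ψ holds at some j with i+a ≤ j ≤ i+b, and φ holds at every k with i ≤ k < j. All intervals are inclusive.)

Does not hold

Need some j in [1,6] with grant, and (ack ∧ ¬grant) at every k in [1,j-1].
  j=1: grant false.
  j=2: grant holds, but (ack ∧ ¬grant) fails at k=1 → not this j.
  j=3: grant holds, but (ack ∧ ¬grant) fails at k=1 → not this j.
  j=4: grant false.
  j=5: grant false.
  j=6: grant holds, but (ack ∧ ¬grant) fails at k=1 → not this j.
No j in the window works → until fails.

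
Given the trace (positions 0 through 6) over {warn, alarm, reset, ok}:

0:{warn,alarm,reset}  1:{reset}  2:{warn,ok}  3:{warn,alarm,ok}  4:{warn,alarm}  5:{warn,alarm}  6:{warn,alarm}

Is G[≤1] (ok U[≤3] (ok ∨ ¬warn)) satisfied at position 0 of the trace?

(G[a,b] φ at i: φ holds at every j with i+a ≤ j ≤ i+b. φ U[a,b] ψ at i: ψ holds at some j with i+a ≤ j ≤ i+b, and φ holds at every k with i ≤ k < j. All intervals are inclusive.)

False

Check (ok U[≤3] (ok ∨ ¬warn)) at every j in [0,1]:
  j=0: fails
  j=1: holds
Fails at j=0 → formula fails.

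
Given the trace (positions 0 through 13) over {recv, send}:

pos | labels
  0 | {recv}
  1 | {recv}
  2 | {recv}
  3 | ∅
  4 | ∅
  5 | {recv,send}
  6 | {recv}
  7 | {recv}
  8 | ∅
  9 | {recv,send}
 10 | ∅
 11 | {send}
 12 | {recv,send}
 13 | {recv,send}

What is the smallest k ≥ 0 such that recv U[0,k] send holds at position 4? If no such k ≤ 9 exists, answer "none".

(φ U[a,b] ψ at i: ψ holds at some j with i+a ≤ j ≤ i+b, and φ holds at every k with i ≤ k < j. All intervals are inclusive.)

none

Need earliest j ≥ 4 with send, and recv at every k in [4,j-1].
  j=4: rhs fails.
  j=5: rhs holds but lhs fails at k=4.
  j=6: rhs fails.
  j=7: rhs fails.
  j=8: rhs fails.
  j=9: rhs holds but lhs fails at k=4.
  j=10: rhs fails.
  j=11: rhs holds but lhs fails at k=4.
  j=12: rhs holds but lhs fails at k=4.
  j=13: rhs holds but lhs fails at k=4.
No witness within the range → none.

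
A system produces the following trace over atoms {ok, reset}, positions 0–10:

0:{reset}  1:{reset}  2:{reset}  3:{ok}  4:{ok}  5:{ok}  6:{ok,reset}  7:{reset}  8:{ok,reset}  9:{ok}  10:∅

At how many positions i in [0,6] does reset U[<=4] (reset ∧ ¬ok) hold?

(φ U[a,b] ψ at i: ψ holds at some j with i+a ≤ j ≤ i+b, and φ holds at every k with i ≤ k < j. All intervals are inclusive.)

Evaluate at each i in [0,6]:
  i=0: ✓ (rhs at j=0)
  i=1: ✓ (rhs at j=1)
  i=2: ✓ (rhs at j=2)
  i=3: ✗ (lhs fails at k=3 before rhs at j=7)
  i=4: ✗ (lhs fails at k=4 before rhs at j=7)
  i=5: ✗ (lhs fails at k=5 before rhs at j=7)
  i=6: ✓ (rhs at j=7; lhs holds on [6,6])
Positions where it holds: {0, 1, 2, 6} → 4.

4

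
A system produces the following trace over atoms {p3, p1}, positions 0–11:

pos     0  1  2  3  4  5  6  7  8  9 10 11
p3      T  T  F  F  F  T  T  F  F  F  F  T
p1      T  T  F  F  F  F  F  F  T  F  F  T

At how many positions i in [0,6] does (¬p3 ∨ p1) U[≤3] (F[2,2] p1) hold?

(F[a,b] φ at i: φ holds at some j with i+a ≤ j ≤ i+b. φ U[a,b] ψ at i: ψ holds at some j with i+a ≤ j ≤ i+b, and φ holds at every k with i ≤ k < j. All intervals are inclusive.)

1

Evaluate at each i in [0,6]:
  i=0: ✗ (no rhs in [0,3])
  i=1: ✗ (no rhs in [1,4])
  i=2: ✗ (no rhs in [2,5])
  i=3: ✗ (lhs fails at k=5 before rhs at j=6)
  i=4: ✗ (lhs fails at k=5 before rhs at j=6)
  i=5: ✗ (lhs fails at k=5 before rhs at j=6)
  i=6: ✓ (rhs at j=6)
Positions where it holds: {6} → 1.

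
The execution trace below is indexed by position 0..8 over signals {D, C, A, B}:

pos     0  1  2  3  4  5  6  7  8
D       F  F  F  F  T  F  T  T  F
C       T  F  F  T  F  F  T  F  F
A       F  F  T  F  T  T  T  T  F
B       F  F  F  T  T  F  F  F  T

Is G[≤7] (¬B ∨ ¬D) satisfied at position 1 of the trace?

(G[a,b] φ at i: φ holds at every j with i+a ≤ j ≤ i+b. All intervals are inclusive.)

Check (¬B ∨ ¬D) at every j in [1,8]:
  j=1: true
  j=2: true
  j=3: true
  j=4: false
  j=5: true
  j=6: true
  j=7: true
  j=8: true
Fails at j=4 → formula fails.

No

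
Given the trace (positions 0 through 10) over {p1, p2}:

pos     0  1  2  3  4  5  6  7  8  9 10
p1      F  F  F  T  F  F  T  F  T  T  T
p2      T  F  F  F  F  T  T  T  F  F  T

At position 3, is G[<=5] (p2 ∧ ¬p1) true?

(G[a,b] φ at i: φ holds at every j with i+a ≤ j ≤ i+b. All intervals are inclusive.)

Check (p2 ∧ ¬p1) at every j in [3,8]:
  j=3: false
  j=4: false
  j=5: true
  j=6: false
  j=7: true
  j=8: false
Fails at j=3 → formula fails.

No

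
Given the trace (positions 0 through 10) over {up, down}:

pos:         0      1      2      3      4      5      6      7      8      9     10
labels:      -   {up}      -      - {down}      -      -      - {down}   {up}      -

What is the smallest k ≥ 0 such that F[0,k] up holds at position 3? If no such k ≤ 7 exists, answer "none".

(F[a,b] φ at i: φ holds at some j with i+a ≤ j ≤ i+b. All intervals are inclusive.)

Scan j = 3,4,… for up:
  j=3: fails
  j=4: fails
  j=5: fails
  j=6: fails
  j=7: fails
  j=8: fails
  j=9: holds
First hit at j=9, so smallest k = 9-3 = 6.

6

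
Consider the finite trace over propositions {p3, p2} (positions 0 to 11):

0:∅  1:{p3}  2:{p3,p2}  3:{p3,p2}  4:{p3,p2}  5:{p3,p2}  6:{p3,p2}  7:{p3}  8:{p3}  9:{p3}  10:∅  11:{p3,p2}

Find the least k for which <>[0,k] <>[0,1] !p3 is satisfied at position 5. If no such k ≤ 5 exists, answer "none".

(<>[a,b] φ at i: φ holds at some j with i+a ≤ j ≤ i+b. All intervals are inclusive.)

Scan j = 5,6,… for <>[0,1] !p3:
  j=5: fails
  j=6: fails
  j=7: fails
  j=8: fails
  j=9: holds
First hit at j=9, so smallest k = 9-5 = 4.

4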